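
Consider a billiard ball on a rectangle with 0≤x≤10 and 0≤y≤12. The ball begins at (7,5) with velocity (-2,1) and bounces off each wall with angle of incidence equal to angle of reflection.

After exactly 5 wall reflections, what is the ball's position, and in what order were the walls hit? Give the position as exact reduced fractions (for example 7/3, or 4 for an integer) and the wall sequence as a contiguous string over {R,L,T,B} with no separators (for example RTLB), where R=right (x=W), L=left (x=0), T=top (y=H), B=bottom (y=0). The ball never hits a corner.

Final position: (10,1/2)
Wall sequence: LTRLR

1. t=7/2 → L at (0,17/2); v=(2,1)
2. t=7/2 → T at (7,12); v=(2,-1)
3. t=3/2 → R at (10,21/2); v=(-2,-1)
4. t=5 → L at (0,11/2); v=(2,-1)
5. t=5 → R at (10,1/2); v=(-2,-1)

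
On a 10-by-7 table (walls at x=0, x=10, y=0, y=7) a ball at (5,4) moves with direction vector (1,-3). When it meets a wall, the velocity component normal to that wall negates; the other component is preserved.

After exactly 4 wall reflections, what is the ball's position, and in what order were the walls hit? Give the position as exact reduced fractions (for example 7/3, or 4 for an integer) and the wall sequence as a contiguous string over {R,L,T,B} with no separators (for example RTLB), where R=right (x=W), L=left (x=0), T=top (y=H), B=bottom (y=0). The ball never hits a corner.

Final position: (9,0)
Wall sequence: BTRB

1. t=4/3 → B at (19/3,0); v=(1,3)
2. t=7/3 → T at (26/3,7); v=(1,-3)
3. t=4/3 → R at (10,3); v=(-1,-3)
4. t=1 → B at (9,0); v=(-1,3)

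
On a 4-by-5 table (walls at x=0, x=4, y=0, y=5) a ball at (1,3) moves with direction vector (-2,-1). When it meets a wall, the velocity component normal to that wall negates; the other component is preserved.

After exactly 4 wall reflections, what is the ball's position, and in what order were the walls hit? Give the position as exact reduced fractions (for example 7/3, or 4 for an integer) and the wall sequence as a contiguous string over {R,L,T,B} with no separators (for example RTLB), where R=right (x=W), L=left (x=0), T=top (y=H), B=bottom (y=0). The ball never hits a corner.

Final position: (0,3/2)
Wall sequence: LRBL

1. t=1/2 → L at (0,5/2); v=(2,-1)
2. t=2 → R at (4,1/2); v=(-2,-1)
3. t=1/2 → B at (3,0); v=(-2,1)
4. t=3/2 → L at (0,3/2); v=(2,1)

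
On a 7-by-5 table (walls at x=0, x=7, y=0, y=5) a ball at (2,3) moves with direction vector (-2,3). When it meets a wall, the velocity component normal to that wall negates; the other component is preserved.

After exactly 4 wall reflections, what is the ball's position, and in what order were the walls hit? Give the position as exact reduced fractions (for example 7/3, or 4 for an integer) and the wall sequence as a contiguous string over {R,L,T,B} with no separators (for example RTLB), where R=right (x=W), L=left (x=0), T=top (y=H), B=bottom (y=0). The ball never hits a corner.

Final position: (6,5)
Wall sequence: TLBT

1. t=2/3 → T at (2/3,5); v=(-2,-3)
2. t=1/3 → L at (0,4); v=(2,-3)
3. t=4/3 → B at (8/3,0); v=(2,3)
4. t=5/3 → T at (6,5); v=(2,-3)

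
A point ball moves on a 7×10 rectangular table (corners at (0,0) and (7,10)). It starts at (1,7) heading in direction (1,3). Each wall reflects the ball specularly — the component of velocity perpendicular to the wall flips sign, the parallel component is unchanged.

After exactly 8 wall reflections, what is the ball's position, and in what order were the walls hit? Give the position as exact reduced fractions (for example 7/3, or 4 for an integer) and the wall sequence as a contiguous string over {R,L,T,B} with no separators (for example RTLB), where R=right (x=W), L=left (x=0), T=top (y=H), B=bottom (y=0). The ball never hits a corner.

1. t=1 → T at (2,10); v=(1,-3)
2. t=10/3 → B at (16/3,0); v=(1,3)
3. t=5/3 → R at (7,5); v=(-1,3)
4. t=5/3 → T at (16/3,10); v=(-1,-3)
5. t=10/3 → B at (2,0); v=(-1,3)
6. t=2 → L at (0,6); v=(1,3)
7. t=4/3 → T at (4/3,10); v=(1,-3)
8. t=10/3 → B at (14/3,0); v=(1,3)

Final position: (14/3,0)
Wall sequence: TBRTBLTB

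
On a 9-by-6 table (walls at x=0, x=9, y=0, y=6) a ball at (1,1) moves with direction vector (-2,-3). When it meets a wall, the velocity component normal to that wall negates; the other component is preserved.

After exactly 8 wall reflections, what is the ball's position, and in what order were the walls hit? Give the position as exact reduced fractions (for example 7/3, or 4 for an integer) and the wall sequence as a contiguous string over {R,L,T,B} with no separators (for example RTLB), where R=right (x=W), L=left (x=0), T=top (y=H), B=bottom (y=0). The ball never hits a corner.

Final position: (0,7/2)
Wall sequence: BLTBRTBL

1. t=1/3 → B at (1/3,0); v=(-2,3)
2. t=1/6 → L at (0,1/2); v=(2,3)
3. t=11/6 → T at (11/3,6); v=(2,-3)
4. t=2 → B at (23/3,0); v=(2,3)
5. t=2/3 → R at (9,2); v=(-2,3)
6. t=4/3 → T at (19/3,6); v=(-2,-3)
7. t=2 → B at (7/3,0); v=(-2,3)
8. t=7/6 → L at (0,7/2); v=(2,3)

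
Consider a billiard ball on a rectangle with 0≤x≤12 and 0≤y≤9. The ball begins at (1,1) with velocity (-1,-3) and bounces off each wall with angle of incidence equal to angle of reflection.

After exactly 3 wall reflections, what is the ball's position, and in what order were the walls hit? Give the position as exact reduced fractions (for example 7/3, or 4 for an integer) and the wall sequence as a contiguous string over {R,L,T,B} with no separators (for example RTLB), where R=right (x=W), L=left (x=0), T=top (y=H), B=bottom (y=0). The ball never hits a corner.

1. t=1/3 → B at (2/3,0); v=(-1,3)
2. t=2/3 → L at (0,2); v=(1,3)
3. t=7/3 → T at (7/3,9); v=(1,-3)

Final position: (7/3,9)
Wall sequence: BLT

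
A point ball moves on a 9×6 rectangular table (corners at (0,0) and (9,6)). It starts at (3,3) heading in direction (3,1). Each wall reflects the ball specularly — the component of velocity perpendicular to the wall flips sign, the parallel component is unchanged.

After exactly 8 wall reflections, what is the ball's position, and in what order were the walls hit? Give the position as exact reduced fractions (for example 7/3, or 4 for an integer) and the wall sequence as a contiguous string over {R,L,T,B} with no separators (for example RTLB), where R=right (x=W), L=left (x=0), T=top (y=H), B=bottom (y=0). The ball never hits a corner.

Final position: (6,6)
Wall sequence: RTLRBLRT

1. t=2 → R at (9,5); v=(-3,1)
2. t=1 → T at (6,6); v=(-3,-1)
3. t=2 → L at (0,4); v=(3,-1)
4. t=3 → R at (9,1); v=(-3,-1)
5. t=1 → B at (6,0); v=(-3,1)
6. t=2 → L at (0,2); v=(3,1)
7. t=3 → R at (9,5); v=(-3,1)
8. t=1 → T at (6,6); v=(-3,-1)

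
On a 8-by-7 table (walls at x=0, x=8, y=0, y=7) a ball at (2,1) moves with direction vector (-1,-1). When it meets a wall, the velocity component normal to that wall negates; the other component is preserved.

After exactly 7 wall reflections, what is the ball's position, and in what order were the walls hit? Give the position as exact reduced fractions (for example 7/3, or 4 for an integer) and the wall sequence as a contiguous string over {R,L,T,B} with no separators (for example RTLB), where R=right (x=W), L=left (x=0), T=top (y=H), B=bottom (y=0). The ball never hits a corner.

1. t=1 → B at (1,0); v=(-1,1)
2. t=1 → L at (0,1); v=(1,1)
3. t=6 → T at (6,7); v=(1,-1)
4. t=2 → R at (8,5); v=(-1,-1)
5. t=5 → B at (3,0); v=(-1,1)
6. t=3 → L at (0,3); v=(1,1)
7. t=4 → T at (4,7); v=(1,-1)

Final position: (4,7)
Wall sequence: BLTRBLT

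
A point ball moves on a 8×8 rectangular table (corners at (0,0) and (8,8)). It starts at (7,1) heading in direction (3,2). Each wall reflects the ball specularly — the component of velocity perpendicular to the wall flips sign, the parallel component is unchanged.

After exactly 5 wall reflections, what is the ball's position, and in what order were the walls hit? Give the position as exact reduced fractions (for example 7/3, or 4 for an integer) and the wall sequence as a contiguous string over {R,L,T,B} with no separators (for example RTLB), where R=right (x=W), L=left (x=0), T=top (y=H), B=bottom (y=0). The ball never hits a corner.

1. t=1/3 → R at (8,5/3); v=(-3,2)
2. t=8/3 → L at (0,7); v=(3,2)
3. t=1/2 → T at (3/2,8); v=(3,-2)
4. t=13/6 → R at (8,11/3); v=(-3,-2)
5. t=11/6 → B at (5/2,0); v=(-3,2)

Final position: (5/2,0)
Wall sequence: RLTRB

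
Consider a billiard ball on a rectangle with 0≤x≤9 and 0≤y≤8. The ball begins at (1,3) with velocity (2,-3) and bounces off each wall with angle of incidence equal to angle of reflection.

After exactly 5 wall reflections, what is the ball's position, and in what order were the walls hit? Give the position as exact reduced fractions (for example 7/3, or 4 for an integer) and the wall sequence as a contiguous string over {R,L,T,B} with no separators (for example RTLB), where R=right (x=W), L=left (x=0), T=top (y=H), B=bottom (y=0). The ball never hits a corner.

Final position: (0,13/2)
Wall sequence: BTRBL

1. t=1 → B at (3,0); v=(2,3)
2. t=8/3 → T at (25/3,8); v=(2,-3)
3. t=1/3 → R at (9,7); v=(-2,-3)
4. t=7/3 → B at (13/3,0); v=(-2,3)
5. t=13/6 → L at (0,13/2); v=(2,3)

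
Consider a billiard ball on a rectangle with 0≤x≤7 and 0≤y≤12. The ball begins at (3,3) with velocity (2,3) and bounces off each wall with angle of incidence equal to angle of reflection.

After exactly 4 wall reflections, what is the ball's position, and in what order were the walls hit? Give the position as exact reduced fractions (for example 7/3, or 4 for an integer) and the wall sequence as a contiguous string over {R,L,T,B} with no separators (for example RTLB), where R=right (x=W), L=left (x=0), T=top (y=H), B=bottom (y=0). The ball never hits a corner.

Final position: (3,0)
Wall sequence: RTLB

1. t=2 → R at (7,9); v=(-2,3)
2. t=1 → T at (5,12); v=(-2,-3)
3. t=5/2 → L at (0,9/2); v=(2,-3)
4. t=3/2 → B at (3,0); v=(2,3)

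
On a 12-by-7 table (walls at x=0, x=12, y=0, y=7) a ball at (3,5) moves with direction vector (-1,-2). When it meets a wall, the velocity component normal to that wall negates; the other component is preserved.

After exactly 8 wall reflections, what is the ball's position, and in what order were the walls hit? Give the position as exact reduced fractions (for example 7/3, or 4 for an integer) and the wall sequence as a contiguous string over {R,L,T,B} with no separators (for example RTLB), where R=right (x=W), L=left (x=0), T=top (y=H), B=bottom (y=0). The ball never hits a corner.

1. t=5/2 → B at (1/2,0); v=(-1,2)
2. t=1/2 → L at (0,1); v=(1,2)
3. t=3 → T at (3,7); v=(1,-2)
4. t=7/2 → B at (13/2,0); v=(1,2)
5. t=7/2 → T at (10,7); v=(1,-2)
6. t=2 → R at (12,3); v=(-1,-2)
7. t=3/2 → B at (21/2,0); v=(-1,2)
8. t=7/2 → T at (7,7); v=(-1,-2)

Final position: (7,7)
Wall sequence: BLTBTRBT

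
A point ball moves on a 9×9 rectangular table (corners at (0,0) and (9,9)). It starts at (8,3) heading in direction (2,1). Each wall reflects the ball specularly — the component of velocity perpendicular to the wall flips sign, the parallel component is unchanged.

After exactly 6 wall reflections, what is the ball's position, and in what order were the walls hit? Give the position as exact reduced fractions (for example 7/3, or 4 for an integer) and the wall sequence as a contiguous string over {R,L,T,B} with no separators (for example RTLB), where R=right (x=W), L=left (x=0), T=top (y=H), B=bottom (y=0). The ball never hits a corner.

1. t=1/2 → R at (9,7/2); v=(-2,1)
2. t=9/2 → L at (0,8); v=(2,1)
3. t=1 → T at (2,9); v=(2,-1)
4. t=7/2 → R at (9,11/2); v=(-2,-1)
5. t=9/2 → L at (0,1); v=(2,-1)
6. t=1 → B at (2,0); v=(2,1)

Final position: (2,0)
Wall sequence: RLTRLB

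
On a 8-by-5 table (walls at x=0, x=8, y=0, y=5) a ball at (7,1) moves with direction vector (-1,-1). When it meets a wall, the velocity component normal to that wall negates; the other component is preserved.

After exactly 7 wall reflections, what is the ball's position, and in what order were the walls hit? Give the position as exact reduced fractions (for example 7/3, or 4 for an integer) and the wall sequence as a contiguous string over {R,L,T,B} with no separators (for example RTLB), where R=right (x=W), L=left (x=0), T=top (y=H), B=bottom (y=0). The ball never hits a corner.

Final position: (2,0)
Wall sequence: BTLBRTB

1. t=1 → B at (6,0); v=(-1,1)
2. t=5 → T at (1,5); v=(-1,-1)
3. t=1 → L at (0,4); v=(1,-1)
4. t=4 → B at (4,0); v=(1,1)
5. t=4 → R at (8,4); v=(-1,1)
6. t=1 → T at (7,5); v=(-1,-1)
7. t=5 → B at (2,0); v=(-1,1)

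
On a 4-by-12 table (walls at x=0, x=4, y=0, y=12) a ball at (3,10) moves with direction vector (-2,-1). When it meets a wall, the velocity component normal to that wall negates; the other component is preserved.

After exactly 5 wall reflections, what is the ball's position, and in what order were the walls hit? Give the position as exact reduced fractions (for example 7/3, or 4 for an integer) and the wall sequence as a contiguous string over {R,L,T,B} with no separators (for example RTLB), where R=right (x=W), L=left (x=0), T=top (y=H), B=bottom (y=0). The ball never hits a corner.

1. t=3/2 → L at (0,17/2); v=(2,-1)
2. t=2 → R at (4,13/2); v=(-2,-1)
3. t=2 → L at (0,9/2); v=(2,-1)
4. t=2 → R at (4,5/2); v=(-2,-1)
5. t=2 → L at (0,1/2); v=(2,-1)

Final position: (0,1/2)
Wall sequence: LRLRL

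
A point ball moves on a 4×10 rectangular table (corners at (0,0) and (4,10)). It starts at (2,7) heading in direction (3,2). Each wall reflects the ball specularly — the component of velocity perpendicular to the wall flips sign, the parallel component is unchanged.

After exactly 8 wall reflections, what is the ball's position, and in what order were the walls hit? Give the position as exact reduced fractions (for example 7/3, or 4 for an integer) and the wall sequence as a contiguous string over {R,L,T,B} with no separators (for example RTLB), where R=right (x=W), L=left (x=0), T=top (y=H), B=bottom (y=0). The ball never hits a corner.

1. t=2/3 → R at (4,25/3); v=(-3,2)
2. t=5/6 → T at (3/2,10); v=(-3,-2)
3. t=1/2 → L at (0,9); v=(3,-2)
4. t=4/3 → R at (4,19/3); v=(-3,-2)
5. t=4/3 → L at (0,11/3); v=(3,-2)
6. t=4/3 → R at (4,1); v=(-3,-2)
7. t=1/2 → B at (5/2,0); v=(-3,2)
8. t=5/6 → L at (0,5/3); v=(3,2)

Final position: (0,5/3)
Wall sequence: RTLRLRBL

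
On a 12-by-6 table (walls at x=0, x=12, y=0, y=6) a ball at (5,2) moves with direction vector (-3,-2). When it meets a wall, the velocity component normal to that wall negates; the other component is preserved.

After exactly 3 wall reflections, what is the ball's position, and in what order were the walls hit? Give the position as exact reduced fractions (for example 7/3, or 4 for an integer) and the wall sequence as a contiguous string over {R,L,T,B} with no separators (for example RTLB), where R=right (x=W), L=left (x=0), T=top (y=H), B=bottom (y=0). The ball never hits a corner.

1. t=1 → B at (2,0); v=(-3,2)
2. t=2/3 → L at (0,4/3); v=(3,2)
3. t=7/3 → T at (7,6); v=(3,-2)

Final position: (7,6)
Wall sequence: BLT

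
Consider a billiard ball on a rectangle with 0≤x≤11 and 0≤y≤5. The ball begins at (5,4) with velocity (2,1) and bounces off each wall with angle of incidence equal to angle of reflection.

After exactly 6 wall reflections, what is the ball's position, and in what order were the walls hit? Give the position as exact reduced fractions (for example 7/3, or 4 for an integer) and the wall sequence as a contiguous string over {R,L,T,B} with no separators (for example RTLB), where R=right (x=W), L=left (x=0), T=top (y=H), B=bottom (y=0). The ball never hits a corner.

1. t=1 → T at (7,5); v=(2,-1)
2. t=2 → R at (11,3); v=(-2,-1)
3. t=3 → B at (5,0); v=(-2,1)
4. t=5/2 → L at (0,5/2); v=(2,1)
5. t=5/2 → T at (5,5); v=(2,-1)
6. t=3 → R at (11,2); v=(-2,-1)

Final position: (11,2)
Wall sequence: TRBLTR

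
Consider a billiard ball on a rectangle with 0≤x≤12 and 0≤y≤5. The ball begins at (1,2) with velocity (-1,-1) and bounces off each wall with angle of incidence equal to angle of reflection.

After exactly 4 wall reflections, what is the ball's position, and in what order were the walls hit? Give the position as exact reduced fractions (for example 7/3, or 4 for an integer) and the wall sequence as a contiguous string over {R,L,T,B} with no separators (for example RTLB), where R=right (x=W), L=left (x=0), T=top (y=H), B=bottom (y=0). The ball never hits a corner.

Final position: (11,0)
Wall sequence: LBTB

1. t=1 → L at (0,1); v=(1,-1)
2. t=1 → B at (1,0); v=(1,1)
3. t=5 → T at (6,5); v=(1,-1)
4. t=5 → B at (11,0); v=(1,1)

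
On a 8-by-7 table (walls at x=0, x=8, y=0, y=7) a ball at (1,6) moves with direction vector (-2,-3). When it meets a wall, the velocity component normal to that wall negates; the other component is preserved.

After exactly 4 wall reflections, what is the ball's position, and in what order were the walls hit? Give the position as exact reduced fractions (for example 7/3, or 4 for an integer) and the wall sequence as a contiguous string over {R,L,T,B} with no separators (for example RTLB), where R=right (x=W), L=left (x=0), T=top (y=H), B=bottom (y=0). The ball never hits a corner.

1. t=1/2 → L at (0,9/2); v=(2,-3)
2. t=3/2 → B at (3,0); v=(2,3)
3. t=7/3 → T at (23/3,7); v=(2,-3)
4. t=1/6 → R at (8,13/2); v=(-2,-3)

Final position: (8,13/2)
Wall sequence: LBTR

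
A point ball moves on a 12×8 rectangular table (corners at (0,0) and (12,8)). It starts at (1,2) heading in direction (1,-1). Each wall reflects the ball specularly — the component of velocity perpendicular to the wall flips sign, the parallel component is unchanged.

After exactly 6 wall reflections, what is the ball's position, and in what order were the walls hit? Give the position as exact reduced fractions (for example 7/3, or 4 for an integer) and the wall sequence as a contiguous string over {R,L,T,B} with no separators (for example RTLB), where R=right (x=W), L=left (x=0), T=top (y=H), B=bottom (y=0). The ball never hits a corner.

Final position: (3,8)
Wall sequence: BTRBLT

1. t=2 → B at (3,0); v=(1,1)
2. t=8 → T at (11,8); v=(1,-1)
3. t=1 → R at (12,7); v=(-1,-1)
4. t=7 → B at (5,0); v=(-1,1)
5. t=5 → L at (0,5); v=(1,1)
6. t=3 → T at (3,8); v=(1,-1)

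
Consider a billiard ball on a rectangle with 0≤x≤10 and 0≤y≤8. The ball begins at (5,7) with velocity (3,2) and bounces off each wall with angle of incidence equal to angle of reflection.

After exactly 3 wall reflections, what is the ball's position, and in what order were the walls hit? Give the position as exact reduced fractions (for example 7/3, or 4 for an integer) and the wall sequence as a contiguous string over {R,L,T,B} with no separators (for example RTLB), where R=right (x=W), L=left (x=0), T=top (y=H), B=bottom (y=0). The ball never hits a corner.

1. t=1/2 → T at (13/2,8); v=(3,-2)
2. t=7/6 → R at (10,17/3); v=(-3,-2)
3. t=17/6 → B at (3/2,0); v=(-3,2)

Final position: (3/2,0)
Wall sequence: TRB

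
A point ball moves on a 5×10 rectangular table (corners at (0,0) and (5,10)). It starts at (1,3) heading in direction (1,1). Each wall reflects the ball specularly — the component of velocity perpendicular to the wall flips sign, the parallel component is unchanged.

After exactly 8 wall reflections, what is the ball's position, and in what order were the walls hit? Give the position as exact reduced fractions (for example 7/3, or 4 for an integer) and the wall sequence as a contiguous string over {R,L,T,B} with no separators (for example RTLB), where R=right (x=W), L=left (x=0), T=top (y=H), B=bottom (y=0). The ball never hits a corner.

Final position: (2,10)
Wall sequence: RTLRBLRT

1. t=4 → R at (5,7); v=(-1,1)
2. t=3 → T at (2,10); v=(-1,-1)
3. t=2 → L at (0,8); v=(1,-1)
4. t=5 → R at (5,3); v=(-1,-1)
5. t=3 → B at (2,0); v=(-1,1)
6. t=2 → L at (0,2); v=(1,1)
7. t=5 → R at (5,7); v=(-1,1)
8. t=3 → T at (2,10); v=(-1,-1)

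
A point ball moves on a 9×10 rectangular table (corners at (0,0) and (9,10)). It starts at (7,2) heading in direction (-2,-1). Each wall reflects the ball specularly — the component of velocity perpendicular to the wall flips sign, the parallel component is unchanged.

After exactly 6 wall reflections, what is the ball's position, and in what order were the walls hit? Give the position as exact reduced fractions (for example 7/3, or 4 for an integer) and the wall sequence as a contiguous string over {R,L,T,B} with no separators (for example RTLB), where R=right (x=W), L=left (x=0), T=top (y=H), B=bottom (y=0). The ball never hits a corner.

Final position: (9,5)
Wall sequence: BLRTLR

1. t=2 → B at (3,0); v=(-2,1)
2. t=3/2 → L at (0,3/2); v=(2,1)
3. t=9/2 → R at (9,6); v=(-2,1)
4. t=4 → T at (1,10); v=(-2,-1)
5. t=1/2 → L at (0,19/2); v=(2,-1)
6. t=9/2 → R at (9,5); v=(-2,-1)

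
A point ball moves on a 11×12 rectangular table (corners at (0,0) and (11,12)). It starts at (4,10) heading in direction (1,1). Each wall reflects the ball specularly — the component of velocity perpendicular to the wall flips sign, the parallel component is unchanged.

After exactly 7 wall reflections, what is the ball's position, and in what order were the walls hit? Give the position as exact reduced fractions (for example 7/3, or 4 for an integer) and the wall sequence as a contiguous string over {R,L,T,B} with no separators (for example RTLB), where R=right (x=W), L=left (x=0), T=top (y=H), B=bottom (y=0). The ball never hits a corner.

1. t=2 → T at (6,12); v=(1,-1)
2. t=5 → R at (11,7); v=(-1,-1)
3. t=7 → B at (4,0); v=(-1,1)
4. t=4 → L at (0,4); v=(1,1)
5. t=8 → T at (8,12); v=(1,-1)
6. t=3 → R at (11,9); v=(-1,-1)
7. t=9 → B at (2,0); v=(-1,1)

Final position: (2,0)
Wall sequence: TRBLTRB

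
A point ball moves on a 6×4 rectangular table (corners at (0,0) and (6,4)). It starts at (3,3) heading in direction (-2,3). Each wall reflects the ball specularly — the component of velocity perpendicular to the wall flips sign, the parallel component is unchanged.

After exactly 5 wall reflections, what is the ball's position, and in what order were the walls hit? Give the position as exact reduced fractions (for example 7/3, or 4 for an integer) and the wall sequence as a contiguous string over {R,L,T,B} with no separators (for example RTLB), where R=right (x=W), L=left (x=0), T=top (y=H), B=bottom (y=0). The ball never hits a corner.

1. t=1/3 → T at (7/3,4); v=(-2,-3)
2. t=7/6 → L at (0,1/2); v=(2,-3)
3. t=1/6 → B at (1/3,0); v=(2,3)
4. t=4/3 → T at (3,4); v=(2,-3)
5. t=4/3 → B at (17/3,0); v=(2,3)

Final position: (17/3,0)
Wall sequence: TLBTB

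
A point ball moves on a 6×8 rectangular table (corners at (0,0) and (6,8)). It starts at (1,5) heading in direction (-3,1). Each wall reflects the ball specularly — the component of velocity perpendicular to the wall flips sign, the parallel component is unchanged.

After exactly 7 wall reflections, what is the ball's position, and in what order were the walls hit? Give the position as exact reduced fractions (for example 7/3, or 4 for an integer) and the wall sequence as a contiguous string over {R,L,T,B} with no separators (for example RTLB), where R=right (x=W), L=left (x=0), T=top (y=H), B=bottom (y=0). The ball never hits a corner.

Final position: (6,2/3)
Wall sequence: LRTLRLR

1. t=1/3 → L at (0,16/3); v=(3,1)
2. t=2 → R at (6,22/3); v=(-3,1)
3. t=2/3 → T at (4,8); v=(-3,-1)
4. t=4/3 → L at (0,20/3); v=(3,-1)
5. t=2 → R at (6,14/3); v=(-3,-1)
6. t=2 → L at (0,8/3); v=(3,-1)
7. t=2 → R at (6,2/3); v=(-3,-1)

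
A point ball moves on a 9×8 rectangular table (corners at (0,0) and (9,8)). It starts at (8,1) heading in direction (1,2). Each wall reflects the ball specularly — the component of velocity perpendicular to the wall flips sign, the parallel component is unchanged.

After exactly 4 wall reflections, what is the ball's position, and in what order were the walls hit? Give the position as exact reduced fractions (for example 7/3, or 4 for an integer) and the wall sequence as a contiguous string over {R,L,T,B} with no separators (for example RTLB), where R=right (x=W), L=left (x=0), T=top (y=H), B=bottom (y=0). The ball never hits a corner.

1. t=1 → R at (9,3); v=(-1,2)
2. t=5/2 → T at (13/2,8); v=(-1,-2)
3. t=4 → B at (5/2,0); v=(-1,2)
4. t=5/2 → L at (0,5); v=(1,2)

Final position: (0,5)
Wall sequence: RTBL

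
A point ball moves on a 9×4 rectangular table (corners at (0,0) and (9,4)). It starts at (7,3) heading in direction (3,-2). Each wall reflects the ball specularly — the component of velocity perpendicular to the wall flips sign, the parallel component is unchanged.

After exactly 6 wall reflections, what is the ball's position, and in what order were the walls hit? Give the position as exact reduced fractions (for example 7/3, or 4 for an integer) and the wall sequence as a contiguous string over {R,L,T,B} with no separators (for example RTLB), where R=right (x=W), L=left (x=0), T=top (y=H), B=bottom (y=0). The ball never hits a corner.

1. t=2/3 → R at (9,5/3); v=(-3,-2)
2. t=5/6 → B at (13/2,0); v=(-3,2)
3. t=2 → T at (1/2,4); v=(-3,-2)
4. t=1/6 → L at (0,11/3); v=(3,-2)
5. t=11/6 → B at (11/2,0); v=(3,2)
6. t=7/6 → R at (9,7/3); v=(-3,2)

Final position: (9,7/3)
Wall sequence: RBTLBR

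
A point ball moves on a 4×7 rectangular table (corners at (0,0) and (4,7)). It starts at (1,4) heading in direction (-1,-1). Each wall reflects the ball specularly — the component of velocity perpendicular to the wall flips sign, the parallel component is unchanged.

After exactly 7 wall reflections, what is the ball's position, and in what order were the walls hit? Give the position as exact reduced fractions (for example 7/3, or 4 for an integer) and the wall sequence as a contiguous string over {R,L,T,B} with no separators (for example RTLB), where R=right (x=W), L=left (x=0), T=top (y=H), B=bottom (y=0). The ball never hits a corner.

Final position: (0,1)
Wall sequence: LBRLTRL

1. t=1 → L at (0,3); v=(1,-1)
2. t=3 → B at (3,0); v=(1,1)
3. t=1 → R at (4,1); v=(-1,1)
4. t=4 → L at (0,5); v=(1,1)
5. t=2 → T at (2,7); v=(1,-1)
6. t=2 → R at (4,5); v=(-1,-1)
7. t=4 → L at (0,1); v=(1,-1)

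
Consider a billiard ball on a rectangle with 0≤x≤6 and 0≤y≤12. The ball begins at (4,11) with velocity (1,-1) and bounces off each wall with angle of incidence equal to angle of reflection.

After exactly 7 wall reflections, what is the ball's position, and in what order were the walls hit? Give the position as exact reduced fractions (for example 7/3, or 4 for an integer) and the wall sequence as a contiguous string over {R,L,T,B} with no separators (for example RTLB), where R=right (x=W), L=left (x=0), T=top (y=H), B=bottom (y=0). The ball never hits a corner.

1. t=2 → R at (6,9); v=(-1,-1)
2. t=6 → L at (0,3); v=(1,-1)
3. t=3 → B at (3,0); v=(1,1)
4. t=3 → R at (6,3); v=(-1,1)
5. t=6 → L at (0,9); v=(1,1)
6. t=3 → T at (3,12); v=(1,-1)
7. t=3 → R at (6,9); v=(-1,-1)

Final position: (6,9)
Wall sequence: RLBRLTR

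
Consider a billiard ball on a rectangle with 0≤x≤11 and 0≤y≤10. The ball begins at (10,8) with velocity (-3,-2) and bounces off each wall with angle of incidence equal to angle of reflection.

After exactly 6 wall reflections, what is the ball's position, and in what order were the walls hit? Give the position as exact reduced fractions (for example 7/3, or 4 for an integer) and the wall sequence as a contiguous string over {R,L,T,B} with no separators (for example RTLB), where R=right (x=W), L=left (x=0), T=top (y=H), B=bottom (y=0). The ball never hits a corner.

1. t=10/3 → L at (0,4/3); v=(3,-2)
2. t=2/3 → B at (2,0); v=(3,2)
3. t=3 → R at (11,6); v=(-3,2)
4. t=2 → T at (5,10); v=(-3,-2)
5. t=5/3 → L at (0,20/3); v=(3,-2)
6. t=10/3 → B at (10,0); v=(3,2)

Final position: (10,0)
Wall sequence: LBRTLB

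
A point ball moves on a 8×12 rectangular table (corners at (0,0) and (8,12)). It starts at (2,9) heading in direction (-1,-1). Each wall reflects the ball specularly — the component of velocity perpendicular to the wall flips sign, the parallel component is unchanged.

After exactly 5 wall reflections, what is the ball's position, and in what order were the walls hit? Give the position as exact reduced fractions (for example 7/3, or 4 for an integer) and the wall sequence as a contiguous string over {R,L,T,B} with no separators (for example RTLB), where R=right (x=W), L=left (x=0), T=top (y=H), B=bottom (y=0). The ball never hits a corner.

Final position: (3,12)
Wall sequence: LBRLT

1. t=2 → L at (0,7); v=(1,-1)
2. t=7 → B at (7,0); v=(1,1)
3. t=1 → R at (8,1); v=(-1,1)
4. t=8 → L at (0,9); v=(1,1)
5. t=3 → T at (3,12); v=(1,-1)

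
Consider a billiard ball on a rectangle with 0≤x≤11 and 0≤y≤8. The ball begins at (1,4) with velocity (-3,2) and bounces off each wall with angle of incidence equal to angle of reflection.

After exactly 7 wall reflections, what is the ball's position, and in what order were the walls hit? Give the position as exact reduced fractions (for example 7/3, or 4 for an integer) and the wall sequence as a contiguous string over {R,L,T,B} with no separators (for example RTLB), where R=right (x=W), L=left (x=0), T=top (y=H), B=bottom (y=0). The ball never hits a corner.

Final position: (11,16/3)
Wall sequence: LTRBLTR

1. t=1/3 → L at (0,14/3); v=(3,2)
2. t=5/3 → T at (5,8); v=(3,-2)
3. t=2 → R at (11,4); v=(-3,-2)
4. t=2 → B at (5,0); v=(-3,2)
5. t=5/3 → L at (0,10/3); v=(3,2)
6. t=7/3 → T at (7,8); v=(3,-2)
7. t=4/3 → R at (11,16/3); v=(-3,-2)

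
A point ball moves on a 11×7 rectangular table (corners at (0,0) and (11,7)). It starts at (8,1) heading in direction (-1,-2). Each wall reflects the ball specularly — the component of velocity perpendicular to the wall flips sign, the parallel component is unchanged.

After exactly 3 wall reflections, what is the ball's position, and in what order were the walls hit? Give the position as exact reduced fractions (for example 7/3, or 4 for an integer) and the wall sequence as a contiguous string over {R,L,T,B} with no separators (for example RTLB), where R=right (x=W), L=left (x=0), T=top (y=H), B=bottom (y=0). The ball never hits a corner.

1. t=1/2 → B at (15/2,0); v=(-1,2)
2. t=7/2 → T at (4,7); v=(-1,-2)
3. t=7/2 → B at (1/2,0); v=(-1,2)

Final position: (1/2,0)
Wall sequence: BTB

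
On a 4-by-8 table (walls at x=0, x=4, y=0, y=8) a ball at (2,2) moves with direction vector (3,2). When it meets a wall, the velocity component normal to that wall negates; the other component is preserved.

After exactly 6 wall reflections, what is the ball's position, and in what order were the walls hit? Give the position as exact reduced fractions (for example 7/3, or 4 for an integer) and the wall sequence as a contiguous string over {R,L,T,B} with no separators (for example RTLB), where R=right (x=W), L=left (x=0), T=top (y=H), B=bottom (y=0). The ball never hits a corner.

1. t=2/3 → R at (4,10/3); v=(-3,2)
2. t=4/3 → L at (0,6); v=(3,2)
3. t=1 → T at (3,8); v=(3,-2)
4. t=1/3 → R at (4,22/3); v=(-3,-2)
5. t=4/3 → L at (0,14/3); v=(3,-2)
6. t=4/3 → R at (4,2); v=(-3,-2)

Final position: (4,2)
Wall sequence: RLTRLR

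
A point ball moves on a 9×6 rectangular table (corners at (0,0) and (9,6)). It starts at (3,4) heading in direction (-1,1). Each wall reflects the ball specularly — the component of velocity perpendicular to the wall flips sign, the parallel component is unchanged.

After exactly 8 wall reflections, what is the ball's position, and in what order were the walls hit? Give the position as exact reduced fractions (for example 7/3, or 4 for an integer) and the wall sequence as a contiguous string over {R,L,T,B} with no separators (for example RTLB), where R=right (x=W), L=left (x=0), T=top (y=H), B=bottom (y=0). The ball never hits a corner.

Final position: (5,6)
Wall sequence: TLBRTBLT

1. t=2 → T at (1,6); v=(-1,-1)
2. t=1 → L at (0,5); v=(1,-1)
3. t=5 → B at (5,0); v=(1,1)
4. t=4 → R at (9,4); v=(-1,1)
5. t=2 → T at (7,6); v=(-1,-1)
6. t=6 → B at (1,0); v=(-1,1)
7. t=1 → L at (0,1); v=(1,1)
8. t=5 → T at (5,6); v=(1,-1)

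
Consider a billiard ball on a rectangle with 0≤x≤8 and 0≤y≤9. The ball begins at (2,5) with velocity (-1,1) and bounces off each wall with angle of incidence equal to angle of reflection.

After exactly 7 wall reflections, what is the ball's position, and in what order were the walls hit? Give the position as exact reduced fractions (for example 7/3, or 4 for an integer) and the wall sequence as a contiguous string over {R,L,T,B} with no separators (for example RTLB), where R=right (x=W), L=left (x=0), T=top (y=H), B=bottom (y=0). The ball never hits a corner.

Final position: (8,5)
Wall sequence: LTRBLTR

1. t=2 → L at (0,7); v=(1,1)
2. t=2 → T at (2,9); v=(1,-1)
3. t=6 → R at (8,3); v=(-1,-1)
4. t=3 → B at (5,0); v=(-1,1)
5. t=5 → L at (0,5); v=(1,1)
6. t=4 → T at (4,9); v=(1,-1)
7. t=4 → R at (8,5); v=(-1,-1)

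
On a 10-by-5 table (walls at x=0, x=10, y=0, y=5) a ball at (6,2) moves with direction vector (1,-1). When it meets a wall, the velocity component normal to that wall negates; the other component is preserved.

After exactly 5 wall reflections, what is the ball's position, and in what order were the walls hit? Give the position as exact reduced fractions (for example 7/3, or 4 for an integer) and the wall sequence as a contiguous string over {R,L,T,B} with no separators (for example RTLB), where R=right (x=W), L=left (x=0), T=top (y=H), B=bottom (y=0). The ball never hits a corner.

Final position: (0,2)
Wall sequence: BRTBL

1. t=2 → B at (8,0); v=(1,1)
2. t=2 → R at (10,2); v=(-1,1)
3. t=3 → T at (7,5); v=(-1,-1)
4. t=5 → B at (2,0); v=(-1,1)
5. t=2 → L at (0,2); v=(1,1)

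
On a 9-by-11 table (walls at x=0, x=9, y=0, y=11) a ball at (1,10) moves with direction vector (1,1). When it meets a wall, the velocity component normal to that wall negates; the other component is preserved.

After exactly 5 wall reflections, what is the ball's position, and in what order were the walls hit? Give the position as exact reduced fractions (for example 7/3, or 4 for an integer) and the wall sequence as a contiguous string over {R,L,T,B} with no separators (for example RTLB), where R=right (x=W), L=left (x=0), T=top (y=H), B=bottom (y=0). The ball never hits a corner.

1. t=1 → T at (2,11); v=(1,-1)
2. t=7 → R at (9,4); v=(-1,-1)
3. t=4 → B at (5,0); v=(-1,1)
4. t=5 → L at (0,5); v=(1,1)
5. t=6 → T at (6,11); v=(1,-1)

Final position: (6,11)
Wall sequence: TRBLT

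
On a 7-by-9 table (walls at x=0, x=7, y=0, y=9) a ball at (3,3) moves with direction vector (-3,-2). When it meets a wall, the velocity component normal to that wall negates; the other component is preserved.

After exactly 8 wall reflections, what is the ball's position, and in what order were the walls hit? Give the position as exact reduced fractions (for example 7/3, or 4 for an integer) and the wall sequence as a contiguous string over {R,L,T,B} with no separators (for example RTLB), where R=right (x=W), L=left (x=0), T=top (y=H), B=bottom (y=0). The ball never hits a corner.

Final position: (1/2,0)
Wall sequence: LBRLTRLB

1. t=1 → L at (0,1); v=(3,-2)
2. t=1/2 → B at (3/2,0); v=(3,2)
3. t=11/6 → R at (7,11/3); v=(-3,2)
4. t=7/3 → L at (0,25/3); v=(3,2)
5. t=1/3 → T at (1,9); v=(3,-2)
6. t=2 → R at (7,5); v=(-3,-2)
7. t=7/3 → L at (0,1/3); v=(3,-2)
8. t=1/6 → B at (1/2,0); v=(3,2)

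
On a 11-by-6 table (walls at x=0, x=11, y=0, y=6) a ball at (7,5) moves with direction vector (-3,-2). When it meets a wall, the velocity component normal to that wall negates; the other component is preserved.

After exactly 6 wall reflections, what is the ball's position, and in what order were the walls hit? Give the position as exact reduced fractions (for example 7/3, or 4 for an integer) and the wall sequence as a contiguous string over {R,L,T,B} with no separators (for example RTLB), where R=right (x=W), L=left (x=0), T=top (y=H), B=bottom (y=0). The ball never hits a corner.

1. t=7/3 → L at (0,1/3); v=(3,-2)
2. t=1/6 → B at (1/2,0); v=(3,2)
3. t=3 → T at (19/2,6); v=(3,-2)
4. t=1/2 → R at (11,5); v=(-3,-2)
5. t=5/2 → B at (7/2,0); v=(-3,2)
6. t=7/6 → L at (0,7/3); v=(3,2)

Final position: (0,7/3)
Wall sequence: LBTRBL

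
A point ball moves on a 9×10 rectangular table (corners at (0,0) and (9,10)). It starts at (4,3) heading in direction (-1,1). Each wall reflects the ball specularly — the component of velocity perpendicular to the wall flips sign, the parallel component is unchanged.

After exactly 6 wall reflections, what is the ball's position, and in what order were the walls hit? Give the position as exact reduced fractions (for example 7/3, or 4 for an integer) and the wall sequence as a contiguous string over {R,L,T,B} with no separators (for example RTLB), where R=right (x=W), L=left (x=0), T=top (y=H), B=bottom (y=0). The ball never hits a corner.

1. t=4 → L at (0,7); v=(1,1)
2. t=3 → T at (3,10); v=(1,-1)
3. t=6 → R at (9,4); v=(-1,-1)
4. t=4 → B at (5,0); v=(-1,1)
5. t=5 → L at (0,5); v=(1,1)
6. t=5 → T at (5,10); v=(1,-1)

Final position: (5,10)
Wall sequence: LTRBLT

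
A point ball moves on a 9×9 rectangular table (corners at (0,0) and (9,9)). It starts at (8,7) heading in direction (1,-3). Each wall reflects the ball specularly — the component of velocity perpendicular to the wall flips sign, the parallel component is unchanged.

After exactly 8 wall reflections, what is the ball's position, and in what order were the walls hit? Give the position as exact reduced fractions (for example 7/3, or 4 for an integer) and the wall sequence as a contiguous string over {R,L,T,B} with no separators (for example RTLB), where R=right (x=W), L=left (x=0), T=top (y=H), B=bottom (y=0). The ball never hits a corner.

1. t=1 → R at (9,4); v=(-1,-3)
2. t=4/3 → B at (23/3,0); v=(-1,3)
3. t=3 → T at (14/3,9); v=(-1,-3)
4. t=3 → B at (5/3,0); v=(-1,3)
5. t=5/3 → L at (0,5); v=(1,3)
6. t=4/3 → T at (4/3,9); v=(1,-3)
7. t=3 → B at (13/3,0); v=(1,3)
8. t=3 → T at (22/3,9); v=(1,-3)

Final position: (22/3,9)
Wall sequence: RBTBLTBT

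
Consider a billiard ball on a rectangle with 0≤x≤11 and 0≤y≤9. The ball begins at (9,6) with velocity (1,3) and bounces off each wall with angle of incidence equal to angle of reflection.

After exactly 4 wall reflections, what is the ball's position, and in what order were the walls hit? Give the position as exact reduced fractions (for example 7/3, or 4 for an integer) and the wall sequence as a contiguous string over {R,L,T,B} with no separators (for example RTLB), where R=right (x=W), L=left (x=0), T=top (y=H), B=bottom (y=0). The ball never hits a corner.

Final position: (6,9)
Wall sequence: TRBT

1. t=1 → T at (10,9); v=(1,-3)
2. t=1 → R at (11,6); v=(-1,-3)
3. t=2 → B at (9,0); v=(-1,3)
4. t=3 → T at (6,9); v=(-1,-3)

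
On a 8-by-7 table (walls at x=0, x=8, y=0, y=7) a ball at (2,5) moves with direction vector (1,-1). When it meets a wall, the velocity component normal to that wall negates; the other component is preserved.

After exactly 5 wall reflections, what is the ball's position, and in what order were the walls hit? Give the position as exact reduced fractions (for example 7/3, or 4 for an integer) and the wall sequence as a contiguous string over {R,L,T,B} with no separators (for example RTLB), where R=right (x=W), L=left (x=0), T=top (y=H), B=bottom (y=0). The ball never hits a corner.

1. t=5 → B at (7,0); v=(1,1)
2. t=1 → R at (8,1); v=(-1,1)
3. t=6 → T at (2,7); v=(-1,-1)
4. t=2 → L at (0,5); v=(1,-1)
5. t=5 → B at (5,0); v=(1,1)

Final position: (5,0)
Wall sequence: BRTLB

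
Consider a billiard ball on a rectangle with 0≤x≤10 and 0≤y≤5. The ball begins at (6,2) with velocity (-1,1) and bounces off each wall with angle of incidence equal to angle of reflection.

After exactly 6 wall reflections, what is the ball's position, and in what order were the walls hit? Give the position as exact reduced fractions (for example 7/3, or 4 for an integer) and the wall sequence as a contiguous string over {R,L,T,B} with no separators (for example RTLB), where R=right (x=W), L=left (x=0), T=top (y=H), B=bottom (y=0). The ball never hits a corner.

1. t=3 → T at (3,5); v=(-1,-1)
2. t=3 → L at (0,2); v=(1,-1)
3. t=2 → B at (2,0); v=(1,1)
4. t=5 → T at (7,5); v=(1,-1)
5. t=3 → R at (10,2); v=(-1,-1)
6. t=2 → B at (8,0); v=(-1,1)

Final position: (8,0)
Wall sequence: TLBTRB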